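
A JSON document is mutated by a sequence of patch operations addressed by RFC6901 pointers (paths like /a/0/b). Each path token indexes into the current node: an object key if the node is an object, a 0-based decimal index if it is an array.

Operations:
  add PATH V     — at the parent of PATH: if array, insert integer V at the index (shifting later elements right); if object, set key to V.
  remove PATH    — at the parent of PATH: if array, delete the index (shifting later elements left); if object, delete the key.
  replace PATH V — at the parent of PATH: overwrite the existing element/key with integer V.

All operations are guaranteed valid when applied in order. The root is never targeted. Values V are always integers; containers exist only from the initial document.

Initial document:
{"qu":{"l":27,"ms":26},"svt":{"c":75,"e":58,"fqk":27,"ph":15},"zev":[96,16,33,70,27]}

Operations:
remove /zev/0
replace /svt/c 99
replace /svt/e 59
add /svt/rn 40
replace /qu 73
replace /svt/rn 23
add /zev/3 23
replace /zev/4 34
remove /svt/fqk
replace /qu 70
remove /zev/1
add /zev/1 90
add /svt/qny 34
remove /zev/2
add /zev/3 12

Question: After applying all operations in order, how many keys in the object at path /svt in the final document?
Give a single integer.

Answer: 5

Derivation:
After op 1 (remove /zev/0): {"qu":{"l":27,"ms":26},"svt":{"c":75,"e":58,"fqk":27,"ph":15},"zev":[16,33,70,27]}
After op 2 (replace /svt/c 99): {"qu":{"l":27,"ms":26},"svt":{"c":99,"e":58,"fqk":27,"ph":15},"zev":[16,33,70,27]}
After op 3 (replace /svt/e 59): {"qu":{"l":27,"ms":26},"svt":{"c":99,"e":59,"fqk":27,"ph":15},"zev":[16,33,70,27]}
After op 4 (add /svt/rn 40): {"qu":{"l":27,"ms":26},"svt":{"c":99,"e":59,"fqk":27,"ph":15,"rn":40},"zev":[16,33,70,27]}
After op 5 (replace /qu 73): {"qu":73,"svt":{"c":99,"e":59,"fqk":27,"ph":15,"rn":40},"zev":[16,33,70,27]}
After op 6 (replace /svt/rn 23): {"qu":73,"svt":{"c":99,"e":59,"fqk":27,"ph":15,"rn":23},"zev":[16,33,70,27]}
After op 7 (add /zev/3 23): {"qu":73,"svt":{"c":99,"e":59,"fqk":27,"ph":15,"rn":23},"zev":[16,33,70,23,27]}
After op 8 (replace /zev/4 34): {"qu":73,"svt":{"c":99,"e":59,"fqk":27,"ph":15,"rn":23},"zev":[16,33,70,23,34]}
After op 9 (remove /svt/fqk): {"qu":73,"svt":{"c":99,"e":59,"ph":15,"rn":23},"zev":[16,33,70,23,34]}
After op 10 (replace /qu 70): {"qu":70,"svt":{"c":99,"e":59,"ph":15,"rn":23},"zev":[16,33,70,23,34]}
After op 11 (remove /zev/1): {"qu":70,"svt":{"c":99,"e":59,"ph":15,"rn":23},"zev":[16,70,23,34]}
After op 12 (add /zev/1 90): {"qu":70,"svt":{"c":99,"e":59,"ph":15,"rn":23},"zev":[16,90,70,23,34]}
After op 13 (add /svt/qny 34): {"qu":70,"svt":{"c":99,"e":59,"ph":15,"qny":34,"rn":23},"zev":[16,90,70,23,34]}
After op 14 (remove /zev/2): {"qu":70,"svt":{"c":99,"e":59,"ph":15,"qny":34,"rn":23},"zev":[16,90,23,34]}
After op 15 (add /zev/3 12): {"qu":70,"svt":{"c":99,"e":59,"ph":15,"qny":34,"rn":23},"zev":[16,90,23,12,34]}
Size at path /svt: 5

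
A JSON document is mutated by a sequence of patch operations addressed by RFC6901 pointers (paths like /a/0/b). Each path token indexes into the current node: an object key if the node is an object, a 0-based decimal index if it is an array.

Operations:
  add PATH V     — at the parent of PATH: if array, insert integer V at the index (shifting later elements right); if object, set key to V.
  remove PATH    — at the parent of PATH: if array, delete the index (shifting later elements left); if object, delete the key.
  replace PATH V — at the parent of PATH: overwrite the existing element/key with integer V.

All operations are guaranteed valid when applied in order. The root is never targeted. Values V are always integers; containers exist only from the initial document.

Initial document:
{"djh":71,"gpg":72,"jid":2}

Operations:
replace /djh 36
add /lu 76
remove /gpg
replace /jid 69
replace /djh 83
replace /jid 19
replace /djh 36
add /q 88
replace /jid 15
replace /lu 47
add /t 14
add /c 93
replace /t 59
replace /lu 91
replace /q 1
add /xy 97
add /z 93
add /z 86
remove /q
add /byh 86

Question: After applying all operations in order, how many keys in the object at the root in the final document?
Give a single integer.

After op 1 (replace /djh 36): {"djh":36,"gpg":72,"jid":2}
After op 2 (add /lu 76): {"djh":36,"gpg":72,"jid":2,"lu":76}
After op 3 (remove /gpg): {"djh":36,"jid":2,"lu":76}
After op 4 (replace /jid 69): {"djh":36,"jid":69,"lu":76}
After op 5 (replace /djh 83): {"djh":83,"jid":69,"lu":76}
After op 6 (replace /jid 19): {"djh":83,"jid":19,"lu":76}
After op 7 (replace /djh 36): {"djh":36,"jid":19,"lu":76}
After op 8 (add /q 88): {"djh":36,"jid":19,"lu":76,"q":88}
After op 9 (replace /jid 15): {"djh":36,"jid":15,"lu":76,"q":88}
After op 10 (replace /lu 47): {"djh":36,"jid":15,"lu":47,"q":88}
After op 11 (add /t 14): {"djh":36,"jid":15,"lu":47,"q":88,"t":14}
After op 12 (add /c 93): {"c":93,"djh":36,"jid":15,"lu":47,"q":88,"t":14}
After op 13 (replace /t 59): {"c":93,"djh":36,"jid":15,"lu":47,"q":88,"t":59}
After op 14 (replace /lu 91): {"c":93,"djh":36,"jid":15,"lu":91,"q":88,"t":59}
After op 15 (replace /q 1): {"c":93,"djh":36,"jid":15,"lu":91,"q":1,"t":59}
After op 16 (add /xy 97): {"c":93,"djh":36,"jid":15,"lu":91,"q":1,"t":59,"xy":97}
After op 17 (add /z 93): {"c":93,"djh":36,"jid":15,"lu":91,"q":1,"t":59,"xy":97,"z":93}
After op 18 (add /z 86): {"c":93,"djh":36,"jid":15,"lu":91,"q":1,"t":59,"xy":97,"z":86}
After op 19 (remove /q): {"c":93,"djh":36,"jid":15,"lu":91,"t":59,"xy":97,"z":86}
After op 20 (add /byh 86): {"byh":86,"c":93,"djh":36,"jid":15,"lu":91,"t":59,"xy":97,"z":86}
Size at the root: 8

Answer: 8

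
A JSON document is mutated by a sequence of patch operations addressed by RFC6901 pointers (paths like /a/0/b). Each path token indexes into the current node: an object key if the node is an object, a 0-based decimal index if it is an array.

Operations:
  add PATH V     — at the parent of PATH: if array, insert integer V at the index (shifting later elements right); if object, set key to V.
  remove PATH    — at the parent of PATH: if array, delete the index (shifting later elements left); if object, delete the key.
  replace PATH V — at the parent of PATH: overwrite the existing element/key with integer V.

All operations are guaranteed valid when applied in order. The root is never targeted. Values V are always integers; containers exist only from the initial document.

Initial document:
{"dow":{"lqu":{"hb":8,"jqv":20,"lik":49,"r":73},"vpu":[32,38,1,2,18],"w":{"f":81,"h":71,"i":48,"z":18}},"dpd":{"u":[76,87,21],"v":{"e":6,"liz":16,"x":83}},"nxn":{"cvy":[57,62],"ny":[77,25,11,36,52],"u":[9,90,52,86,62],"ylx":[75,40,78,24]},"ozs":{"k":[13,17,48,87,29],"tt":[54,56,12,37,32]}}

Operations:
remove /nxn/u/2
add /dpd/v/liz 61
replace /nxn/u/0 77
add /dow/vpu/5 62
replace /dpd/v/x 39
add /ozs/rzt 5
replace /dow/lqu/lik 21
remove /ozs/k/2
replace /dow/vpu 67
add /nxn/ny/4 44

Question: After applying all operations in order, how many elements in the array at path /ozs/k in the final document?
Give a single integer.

Answer: 4

Derivation:
After op 1 (remove /nxn/u/2): {"dow":{"lqu":{"hb":8,"jqv":20,"lik":49,"r":73},"vpu":[32,38,1,2,18],"w":{"f":81,"h":71,"i":48,"z":18}},"dpd":{"u":[76,87,21],"v":{"e":6,"liz":16,"x":83}},"nxn":{"cvy":[57,62],"ny":[77,25,11,36,52],"u":[9,90,86,62],"ylx":[75,40,78,24]},"ozs":{"k":[13,17,48,87,29],"tt":[54,56,12,37,32]}}
After op 2 (add /dpd/v/liz 61): {"dow":{"lqu":{"hb":8,"jqv":20,"lik":49,"r":73},"vpu":[32,38,1,2,18],"w":{"f":81,"h":71,"i":48,"z":18}},"dpd":{"u":[76,87,21],"v":{"e":6,"liz":61,"x":83}},"nxn":{"cvy":[57,62],"ny":[77,25,11,36,52],"u":[9,90,86,62],"ylx":[75,40,78,24]},"ozs":{"k":[13,17,48,87,29],"tt":[54,56,12,37,32]}}
After op 3 (replace /nxn/u/0 77): {"dow":{"lqu":{"hb":8,"jqv":20,"lik":49,"r":73},"vpu":[32,38,1,2,18],"w":{"f":81,"h":71,"i":48,"z":18}},"dpd":{"u":[76,87,21],"v":{"e":6,"liz":61,"x":83}},"nxn":{"cvy":[57,62],"ny":[77,25,11,36,52],"u":[77,90,86,62],"ylx":[75,40,78,24]},"ozs":{"k":[13,17,48,87,29],"tt":[54,56,12,37,32]}}
After op 4 (add /dow/vpu/5 62): {"dow":{"lqu":{"hb":8,"jqv":20,"lik":49,"r":73},"vpu":[32,38,1,2,18,62],"w":{"f":81,"h":71,"i":48,"z":18}},"dpd":{"u":[76,87,21],"v":{"e":6,"liz":61,"x":83}},"nxn":{"cvy":[57,62],"ny":[77,25,11,36,52],"u":[77,90,86,62],"ylx":[75,40,78,24]},"ozs":{"k":[13,17,48,87,29],"tt":[54,56,12,37,32]}}
After op 5 (replace /dpd/v/x 39): {"dow":{"lqu":{"hb":8,"jqv":20,"lik":49,"r":73},"vpu":[32,38,1,2,18,62],"w":{"f":81,"h":71,"i":48,"z":18}},"dpd":{"u":[76,87,21],"v":{"e":6,"liz":61,"x":39}},"nxn":{"cvy":[57,62],"ny":[77,25,11,36,52],"u":[77,90,86,62],"ylx":[75,40,78,24]},"ozs":{"k":[13,17,48,87,29],"tt":[54,56,12,37,32]}}
After op 6 (add /ozs/rzt 5): {"dow":{"lqu":{"hb":8,"jqv":20,"lik":49,"r":73},"vpu":[32,38,1,2,18,62],"w":{"f":81,"h":71,"i":48,"z":18}},"dpd":{"u":[76,87,21],"v":{"e":6,"liz":61,"x":39}},"nxn":{"cvy":[57,62],"ny":[77,25,11,36,52],"u":[77,90,86,62],"ylx":[75,40,78,24]},"ozs":{"k":[13,17,48,87,29],"rzt":5,"tt":[54,56,12,37,32]}}
After op 7 (replace /dow/lqu/lik 21): {"dow":{"lqu":{"hb":8,"jqv":20,"lik":21,"r":73},"vpu":[32,38,1,2,18,62],"w":{"f":81,"h":71,"i":48,"z":18}},"dpd":{"u":[76,87,21],"v":{"e":6,"liz":61,"x":39}},"nxn":{"cvy":[57,62],"ny":[77,25,11,36,52],"u":[77,90,86,62],"ylx":[75,40,78,24]},"ozs":{"k":[13,17,48,87,29],"rzt":5,"tt":[54,56,12,37,32]}}
After op 8 (remove /ozs/k/2): {"dow":{"lqu":{"hb":8,"jqv":20,"lik":21,"r":73},"vpu":[32,38,1,2,18,62],"w":{"f":81,"h":71,"i":48,"z":18}},"dpd":{"u":[76,87,21],"v":{"e":6,"liz":61,"x":39}},"nxn":{"cvy":[57,62],"ny":[77,25,11,36,52],"u":[77,90,86,62],"ylx":[75,40,78,24]},"ozs":{"k":[13,17,87,29],"rzt":5,"tt":[54,56,12,37,32]}}
After op 9 (replace /dow/vpu 67): {"dow":{"lqu":{"hb":8,"jqv":20,"lik":21,"r":73},"vpu":67,"w":{"f":81,"h":71,"i":48,"z":18}},"dpd":{"u":[76,87,21],"v":{"e":6,"liz":61,"x":39}},"nxn":{"cvy":[57,62],"ny":[77,25,11,36,52],"u":[77,90,86,62],"ylx":[75,40,78,24]},"ozs":{"k":[13,17,87,29],"rzt":5,"tt":[54,56,12,37,32]}}
After op 10 (add /nxn/ny/4 44): {"dow":{"lqu":{"hb":8,"jqv":20,"lik":21,"r":73},"vpu":67,"w":{"f":81,"h":71,"i":48,"z":18}},"dpd":{"u":[76,87,21],"v":{"e":6,"liz":61,"x":39}},"nxn":{"cvy":[57,62],"ny":[77,25,11,36,44,52],"u":[77,90,86,62],"ylx":[75,40,78,24]},"ozs":{"k":[13,17,87,29],"rzt":5,"tt":[54,56,12,37,32]}}
Size at path /ozs/k: 4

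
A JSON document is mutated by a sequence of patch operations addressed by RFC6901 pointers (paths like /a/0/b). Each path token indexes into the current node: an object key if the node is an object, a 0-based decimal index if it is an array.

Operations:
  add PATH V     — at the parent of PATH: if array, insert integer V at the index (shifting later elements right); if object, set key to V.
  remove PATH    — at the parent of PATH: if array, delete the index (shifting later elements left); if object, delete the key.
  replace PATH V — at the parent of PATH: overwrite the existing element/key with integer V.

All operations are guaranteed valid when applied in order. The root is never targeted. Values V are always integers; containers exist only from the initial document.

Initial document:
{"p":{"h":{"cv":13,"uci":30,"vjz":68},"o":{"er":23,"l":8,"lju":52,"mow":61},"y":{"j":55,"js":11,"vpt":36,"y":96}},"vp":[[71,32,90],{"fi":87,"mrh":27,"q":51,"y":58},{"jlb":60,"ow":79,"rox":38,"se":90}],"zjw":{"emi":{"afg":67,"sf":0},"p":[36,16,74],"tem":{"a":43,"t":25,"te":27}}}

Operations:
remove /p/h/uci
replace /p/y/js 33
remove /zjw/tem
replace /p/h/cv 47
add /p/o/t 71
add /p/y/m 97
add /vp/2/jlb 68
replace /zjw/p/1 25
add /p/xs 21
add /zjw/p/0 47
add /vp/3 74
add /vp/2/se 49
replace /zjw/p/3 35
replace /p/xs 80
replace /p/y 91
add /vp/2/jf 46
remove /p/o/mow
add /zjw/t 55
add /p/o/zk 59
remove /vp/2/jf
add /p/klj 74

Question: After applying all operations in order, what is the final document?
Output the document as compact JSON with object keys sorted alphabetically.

After op 1 (remove /p/h/uci): {"p":{"h":{"cv":13,"vjz":68},"o":{"er":23,"l":8,"lju":52,"mow":61},"y":{"j":55,"js":11,"vpt":36,"y":96}},"vp":[[71,32,90],{"fi":87,"mrh":27,"q":51,"y":58},{"jlb":60,"ow":79,"rox":38,"se":90}],"zjw":{"emi":{"afg":67,"sf":0},"p":[36,16,74],"tem":{"a":43,"t":25,"te":27}}}
After op 2 (replace /p/y/js 33): {"p":{"h":{"cv":13,"vjz":68},"o":{"er":23,"l":8,"lju":52,"mow":61},"y":{"j":55,"js":33,"vpt":36,"y":96}},"vp":[[71,32,90],{"fi":87,"mrh":27,"q":51,"y":58},{"jlb":60,"ow":79,"rox":38,"se":90}],"zjw":{"emi":{"afg":67,"sf":0},"p":[36,16,74],"tem":{"a":43,"t":25,"te":27}}}
After op 3 (remove /zjw/tem): {"p":{"h":{"cv":13,"vjz":68},"o":{"er":23,"l":8,"lju":52,"mow":61},"y":{"j":55,"js":33,"vpt":36,"y":96}},"vp":[[71,32,90],{"fi":87,"mrh":27,"q":51,"y":58},{"jlb":60,"ow":79,"rox":38,"se":90}],"zjw":{"emi":{"afg":67,"sf":0},"p":[36,16,74]}}
After op 4 (replace /p/h/cv 47): {"p":{"h":{"cv":47,"vjz":68},"o":{"er":23,"l":8,"lju":52,"mow":61},"y":{"j":55,"js":33,"vpt":36,"y":96}},"vp":[[71,32,90],{"fi":87,"mrh":27,"q":51,"y":58},{"jlb":60,"ow":79,"rox":38,"se":90}],"zjw":{"emi":{"afg":67,"sf":0},"p":[36,16,74]}}
After op 5 (add /p/o/t 71): {"p":{"h":{"cv":47,"vjz":68},"o":{"er":23,"l":8,"lju":52,"mow":61,"t":71},"y":{"j":55,"js":33,"vpt":36,"y":96}},"vp":[[71,32,90],{"fi":87,"mrh":27,"q":51,"y":58},{"jlb":60,"ow":79,"rox":38,"se":90}],"zjw":{"emi":{"afg":67,"sf":0},"p":[36,16,74]}}
After op 6 (add /p/y/m 97): {"p":{"h":{"cv":47,"vjz":68},"o":{"er":23,"l":8,"lju":52,"mow":61,"t":71},"y":{"j":55,"js":33,"m":97,"vpt":36,"y":96}},"vp":[[71,32,90],{"fi":87,"mrh":27,"q":51,"y":58},{"jlb":60,"ow":79,"rox":38,"se":90}],"zjw":{"emi":{"afg":67,"sf":0},"p":[36,16,74]}}
After op 7 (add /vp/2/jlb 68): {"p":{"h":{"cv":47,"vjz":68},"o":{"er":23,"l":8,"lju":52,"mow":61,"t":71},"y":{"j":55,"js":33,"m":97,"vpt":36,"y":96}},"vp":[[71,32,90],{"fi":87,"mrh":27,"q":51,"y":58},{"jlb":68,"ow":79,"rox":38,"se":90}],"zjw":{"emi":{"afg":67,"sf":0},"p":[36,16,74]}}
After op 8 (replace /zjw/p/1 25): {"p":{"h":{"cv":47,"vjz":68},"o":{"er":23,"l":8,"lju":52,"mow":61,"t":71},"y":{"j":55,"js":33,"m":97,"vpt":36,"y":96}},"vp":[[71,32,90],{"fi":87,"mrh":27,"q":51,"y":58},{"jlb":68,"ow":79,"rox":38,"se":90}],"zjw":{"emi":{"afg":67,"sf":0},"p":[36,25,74]}}
After op 9 (add /p/xs 21): {"p":{"h":{"cv":47,"vjz":68},"o":{"er":23,"l":8,"lju":52,"mow":61,"t":71},"xs":21,"y":{"j":55,"js":33,"m":97,"vpt":36,"y":96}},"vp":[[71,32,90],{"fi":87,"mrh":27,"q":51,"y":58},{"jlb":68,"ow":79,"rox":38,"se":90}],"zjw":{"emi":{"afg":67,"sf":0},"p":[36,25,74]}}
After op 10 (add /zjw/p/0 47): {"p":{"h":{"cv":47,"vjz":68},"o":{"er":23,"l":8,"lju":52,"mow":61,"t":71},"xs":21,"y":{"j":55,"js":33,"m":97,"vpt":36,"y":96}},"vp":[[71,32,90],{"fi":87,"mrh":27,"q":51,"y":58},{"jlb":68,"ow":79,"rox":38,"se":90}],"zjw":{"emi":{"afg":67,"sf":0},"p":[47,36,25,74]}}
After op 11 (add /vp/3 74): {"p":{"h":{"cv":47,"vjz":68},"o":{"er":23,"l":8,"lju":52,"mow":61,"t":71},"xs":21,"y":{"j":55,"js":33,"m":97,"vpt":36,"y":96}},"vp":[[71,32,90],{"fi":87,"mrh":27,"q":51,"y":58},{"jlb":68,"ow":79,"rox":38,"se":90},74],"zjw":{"emi":{"afg":67,"sf":0},"p":[47,36,25,74]}}
After op 12 (add /vp/2/se 49): {"p":{"h":{"cv":47,"vjz":68},"o":{"er":23,"l":8,"lju":52,"mow":61,"t":71},"xs":21,"y":{"j":55,"js":33,"m":97,"vpt":36,"y":96}},"vp":[[71,32,90],{"fi":87,"mrh":27,"q":51,"y":58},{"jlb":68,"ow":79,"rox":38,"se":49},74],"zjw":{"emi":{"afg":67,"sf":0},"p":[47,36,25,74]}}
After op 13 (replace /zjw/p/3 35): {"p":{"h":{"cv":47,"vjz":68},"o":{"er":23,"l":8,"lju":52,"mow":61,"t":71},"xs":21,"y":{"j":55,"js":33,"m":97,"vpt":36,"y":96}},"vp":[[71,32,90],{"fi":87,"mrh":27,"q":51,"y":58},{"jlb":68,"ow":79,"rox":38,"se":49},74],"zjw":{"emi":{"afg":67,"sf":0},"p":[47,36,25,35]}}
After op 14 (replace /p/xs 80): {"p":{"h":{"cv":47,"vjz":68},"o":{"er":23,"l":8,"lju":52,"mow":61,"t":71},"xs":80,"y":{"j":55,"js":33,"m":97,"vpt":36,"y":96}},"vp":[[71,32,90],{"fi":87,"mrh":27,"q":51,"y":58},{"jlb":68,"ow":79,"rox":38,"se":49},74],"zjw":{"emi":{"afg":67,"sf":0},"p":[47,36,25,35]}}
After op 15 (replace /p/y 91): {"p":{"h":{"cv":47,"vjz":68},"o":{"er":23,"l":8,"lju":52,"mow":61,"t":71},"xs":80,"y":91},"vp":[[71,32,90],{"fi":87,"mrh":27,"q":51,"y":58},{"jlb":68,"ow":79,"rox":38,"se":49},74],"zjw":{"emi":{"afg":67,"sf":0},"p":[47,36,25,35]}}
After op 16 (add /vp/2/jf 46): {"p":{"h":{"cv":47,"vjz":68},"o":{"er":23,"l":8,"lju":52,"mow":61,"t":71},"xs":80,"y":91},"vp":[[71,32,90],{"fi":87,"mrh":27,"q":51,"y":58},{"jf":46,"jlb":68,"ow":79,"rox":38,"se":49},74],"zjw":{"emi":{"afg":67,"sf":0},"p":[47,36,25,35]}}
After op 17 (remove /p/o/mow): {"p":{"h":{"cv":47,"vjz":68},"o":{"er":23,"l":8,"lju":52,"t":71},"xs":80,"y":91},"vp":[[71,32,90],{"fi":87,"mrh":27,"q":51,"y":58},{"jf":46,"jlb":68,"ow":79,"rox":38,"se":49},74],"zjw":{"emi":{"afg":67,"sf":0},"p":[47,36,25,35]}}
After op 18 (add /zjw/t 55): {"p":{"h":{"cv":47,"vjz":68},"o":{"er":23,"l":8,"lju":52,"t":71},"xs":80,"y":91},"vp":[[71,32,90],{"fi":87,"mrh":27,"q":51,"y":58},{"jf":46,"jlb":68,"ow":79,"rox":38,"se":49},74],"zjw":{"emi":{"afg":67,"sf":0},"p":[47,36,25,35],"t":55}}
After op 19 (add /p/o/zk 59): {"p":{"h":{"cv":47,"vjz":68},"o":{"er":23,"l":8,"lju":52,"t":71,"zk":59},"xs":80,"y":91},"vp":[[71,32,90],{"fi":87,"mrh":27,"q":51,"y":58},{"jf":46,"jlb":68,"ow":79,"rox":38,"se":49},74],"zjw":{"emi":{"afg":67,"sf":0},"p":[47,36,25,35],"t":55}}
After op 20 (remove /vp/2/jf): {"p":{"h":{"cv":47,"vjz":68},"o":{"er":23,"l":8,"lju":52,"t":71,"zk":59},"xs":80,"y":91},"vp":[[71,32,90],{"fi":87,"mrh":27,"q":51,"y":58},{"jlb":68,"ow":79,"rox":38,"se":49},74],"zjw":{"emi":{"afg":67,"sf":0},"p":[47,36,25,35],"t":55}}
After op 21 (add /p/klj 74): {"p":{"h":{"cv":47,"vjz":68},"klj":74,"o":{"er":23,"l":8,"lju":52,"t":71,"zk":59},"xs":80,"y":91},"vp":[[71,32,90],{"fi":87,"mrh":27,"q":51,"y":58},{"jlb":68,"ow":79,"rox":38,"se":49},74],"zjw":{"emi":{"afg":67,"sf":0},"p":[47,36,25,35],"t":55}}

Answer: {"p":{"h":{"cv":47,"vjz":68},"klj":74,"o":{"er":23,"l":8,"lju":52,"t":71,"zk":59},"xs":80,"y":91},"vp":[[71,32,90],{"fi":87,"mrh":27,"q":51,"y":58},{"jlb":68,"ow":79,"rox":38,"se":49},74],"zjw":{"emi":{"afg":67,"sf":0},"p":[47,36,25,35],"t":55}}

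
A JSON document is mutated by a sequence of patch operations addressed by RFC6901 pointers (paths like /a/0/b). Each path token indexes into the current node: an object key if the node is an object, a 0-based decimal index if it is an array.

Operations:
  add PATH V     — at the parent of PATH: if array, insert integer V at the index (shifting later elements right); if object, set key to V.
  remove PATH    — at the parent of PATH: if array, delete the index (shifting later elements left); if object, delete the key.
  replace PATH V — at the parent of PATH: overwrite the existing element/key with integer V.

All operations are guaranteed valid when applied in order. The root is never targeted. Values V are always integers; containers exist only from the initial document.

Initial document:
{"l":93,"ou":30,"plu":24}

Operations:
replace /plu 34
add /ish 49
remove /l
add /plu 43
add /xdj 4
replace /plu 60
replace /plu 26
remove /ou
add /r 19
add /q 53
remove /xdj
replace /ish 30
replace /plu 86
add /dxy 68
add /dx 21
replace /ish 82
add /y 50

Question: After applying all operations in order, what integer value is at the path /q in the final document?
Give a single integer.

Answer: 53

Derivation:
After op 1 (replace /plu 34): {"l":93,"ou":30,"plu":34}
After op 2 (add /ish 49): {"ish":49,"l":93,"ou":30,"plu":34}
After op 3 (remove /l): {"ish":49,"ou":30,"plu":34}
After op 4 (add /plu 43): {"ish":49,"ou":30,"plu":43}
After op 5 (add /xdj 4): {"ish":49,"ou":30,"plu":43,"xdj":4}
After op 6 (replace /plu 60): {"ish":49,"ou":30,"plu":60,"xdj":4}
After op 7 (replace /plu 26): {"ish":49,"ou":30,"plu":26,"xdj":4}
After op 8 (remove /ou): {"ish":49,"plu":26,"xdj":4}
After op 9 (add /r 19): {"ish":49,"plu":26,"r":19,"xdj":4}
After op 10 (add /q 53): {"ish":49,"plu":26,"q":53,"r":19,"xdj":4}
After op 11 (remove /xdj): {"ish":49,"plu":26,"q":53,"r":19}
After op 12 (replace /ish 30): {"ish":30,"plu":26,"q":53,"r":19}
After op 13 (replace /plu 86): {"ish":30,"plu":86,"q":53,"r":19}
After op 14 (add /dxy 68): {"dxy":68,"ish":30,"plu":86,"q":53,"r":19}
After op 15 (add /dx 21): {"dx":21,"dxy":68,"ish":30,"plu":86,"q":53,"r":19}
After op 16 (replace /ish 82): {"dx":21,"dxy":68,"ish":82,"plu":86,"q":53,"r":19}
After op 17 (add /y 50): {"dx":21,"dxy":68,"ish":82,"plu":86,"q":53,"r":19,"y":50}
Value at /q: 53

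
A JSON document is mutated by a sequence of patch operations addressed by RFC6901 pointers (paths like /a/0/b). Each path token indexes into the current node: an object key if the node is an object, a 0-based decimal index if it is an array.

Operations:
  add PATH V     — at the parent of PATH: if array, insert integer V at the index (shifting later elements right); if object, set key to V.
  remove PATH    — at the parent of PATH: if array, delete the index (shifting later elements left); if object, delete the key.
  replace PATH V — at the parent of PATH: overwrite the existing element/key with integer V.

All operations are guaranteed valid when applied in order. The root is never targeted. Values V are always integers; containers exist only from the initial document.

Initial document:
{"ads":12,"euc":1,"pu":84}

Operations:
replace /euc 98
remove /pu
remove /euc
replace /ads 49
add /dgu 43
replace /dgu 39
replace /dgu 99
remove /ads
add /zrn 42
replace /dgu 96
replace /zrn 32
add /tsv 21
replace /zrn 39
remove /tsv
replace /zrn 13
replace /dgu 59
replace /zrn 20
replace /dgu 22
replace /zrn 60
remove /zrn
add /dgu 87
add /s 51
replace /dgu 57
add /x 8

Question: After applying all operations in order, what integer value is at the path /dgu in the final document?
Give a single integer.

After op 1 (replace /euc 98): {"ads":12,"euc":98,"pu":84}
After op 2 (remove /pu): {"ads":12,"euc":98}
After op 3 (remove /euc): {"ads":12}
After op 4 (replace /ads 49): {"ads":49}
After op 5 (add /dgu 43): {"ads":49,"dgu":43}
After op 6 (replace /dgu 39): {"ads":49,"dgu":39}
After op 7 (replace /dgu 99): {"ads":49,"dgu":99}
After op 8 (remove /ads): {"dgu":99}
After op 9 (add /zrn 42): {"dgu":99,"zrn":42}
After op 10 (replace /dgu 96): {"dgu":96,"zrn":42}
After op 11 (replace /zrn 32): {"dgu":96,"zrn":32}
After op 12 (add /tsv 21): {"dgu":96,"tsv":21,"zrn":32}
After op 13 (replace /zrn 39): {"dgu":96,"tsv":21,"zrn":39}
After op 14 (remove /tsv): {"dgu":96,"zrn":39}
After op 15 (replace /zrn 13): {"dgu":96,"zrn":13}
After op 16 (replace /dgu 59): {"dgu":59,"zrn":13}
After op 17 (replace /zrn 20): {"dgu":59,"zrn":20}
After op 18 (replace /dgu 22): {"dgu":22,"zrn":20}
After op 19 (replace /zrn 60): {"dgu":22,"zrn":60}
After op 20 (remove /zrn): {"dgu":22}
After op 21 (add /dgu 87): {"dgu":87}
After op 22 (add /s 51): {"dgu":87,"s":51}
After op 23 (replace /dgu 57): {"dgu":57,"s":51}
After op 24 (add /x 8): {"dgu":57,"s":51,"x":8}
Value at /dgu: 57

Answer: 57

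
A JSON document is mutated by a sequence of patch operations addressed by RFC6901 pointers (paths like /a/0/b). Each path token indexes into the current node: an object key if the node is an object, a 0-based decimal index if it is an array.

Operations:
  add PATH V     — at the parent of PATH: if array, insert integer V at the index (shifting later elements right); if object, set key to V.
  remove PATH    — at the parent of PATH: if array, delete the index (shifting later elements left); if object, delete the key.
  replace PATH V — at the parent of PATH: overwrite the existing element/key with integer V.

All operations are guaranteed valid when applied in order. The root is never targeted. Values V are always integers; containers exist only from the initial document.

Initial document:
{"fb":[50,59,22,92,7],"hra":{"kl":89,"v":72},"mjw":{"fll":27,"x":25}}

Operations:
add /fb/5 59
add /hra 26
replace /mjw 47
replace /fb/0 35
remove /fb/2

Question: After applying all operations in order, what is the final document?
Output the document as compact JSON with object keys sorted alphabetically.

After op 1 (add /fb/5 59): {"fb":[50,59,22,92,7,59],"hra":{"kl":89,"v":72},"mjw":{"fll":27,"x":25}}
After op 2 (add /hra 26): {"fb":[50,59,22,92,7,59],"hra":26,"mjw":{"fll":27,"x":25}}
After op 3 (replace /mjw 47): {"fb":[50,59,22,92,7,59],"hra":26,"mjw":47}
After op 4 (replace /fb/0 35): {"fb":[35,59,22,92,7,59],"hra":26,"mjw":47}
After op 5 (remove /fb/2): {"fb":[35,59,92,7,59],"hra":26,"mjw":47}

Answer: {"fb":[35,59,92,7,59],"hra":26,"mjw":47}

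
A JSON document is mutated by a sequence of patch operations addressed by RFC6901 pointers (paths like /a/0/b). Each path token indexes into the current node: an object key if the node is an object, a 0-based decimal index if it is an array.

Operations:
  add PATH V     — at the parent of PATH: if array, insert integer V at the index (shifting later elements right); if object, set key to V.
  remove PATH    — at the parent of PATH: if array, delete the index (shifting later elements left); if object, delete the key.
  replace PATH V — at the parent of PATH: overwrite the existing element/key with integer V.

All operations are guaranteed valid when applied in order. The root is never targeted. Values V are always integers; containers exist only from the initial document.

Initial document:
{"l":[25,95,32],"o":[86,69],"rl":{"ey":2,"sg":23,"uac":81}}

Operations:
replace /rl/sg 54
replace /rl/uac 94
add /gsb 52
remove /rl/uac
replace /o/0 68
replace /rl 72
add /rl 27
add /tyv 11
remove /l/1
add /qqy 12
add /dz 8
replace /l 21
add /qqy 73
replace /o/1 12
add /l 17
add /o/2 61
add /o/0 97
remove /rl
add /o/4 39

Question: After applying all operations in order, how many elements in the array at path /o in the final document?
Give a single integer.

After op 1 (replace /rl/sg 54): {"l":[25,95,32],"o":[86,69],"rl":{"ey":2,"sg":54,"uac":81}}
After op 2 (replace /rl/uac 94): {"l":[25,95,32],"o":[86,69],"rl":{"ey":2,"sg":54,"uac":94}}
After op 3 (add /gsb 52): {"gsb":52,"l":[25,95,32],"o":[86,69],"rl":{"ey":2,"sg":54,"uac":94}}
After op 4 (remove /rl/uac): {"gsb":52,"l":[25,95,32],"o":[86,69],"rl":{"ey":2,"sg":54}}
After op 5 (replace /o/0 68): {"gsb":52,"l":[25,95,32],"o":[68,69],"rl":{"ey":2,"sg":54}}
After op 6 (replace /rl 72): {"gsb":52,"l":[25,95,32],"o":[68,69],"rl":72}
After op 7 (add /rl 27): {"gsb":52,"l":[25,95,32],"o":[68,69],"rl":27}
After op 8 (add /tyv 11): {"gsb":52,"l":[25,95,32],"o":[68,69],"rl":27,"tyv":11}
After op 9 (remove /l/1): {"gsb":52,"l":[25,32],"o":[68,69],"rl":27,"tyv":11}
After op 10 (add /qqy 12): {"gsb":52,"l":[25,32],"o":[68,69],"qqy":12,"rl":27,"tyv":11}
After op 11 (add /dz 8): {"dz":8,"gsb":52,"l":[25,32],"o":[68,69],"qqy":12,"rl":27,"tyv":11}
After op 12 (replace /l 21): {"dz":8,"gsb":52,"l":21,"o":[68,69],"qqy":12,"rl":27,"tyv":11}
After op 13 (add /qqy 73): {"dz":8,"gsb":52,"l":21,"o":[68,69],"qqy":73,"rl":27,"tyv":11}
After op 14 (replace /o/1 12): {"dz":8,"gsb":52,"l":21,"o":[68,12],"qqy":73,"rl":27,"tyv":11}
After op 15 (add /l 17): {"dz":8,"gsb":52,"l":17,"o":[68,12],"qqy":73,"rl":27,"tyv":11}
After op 16 (add /o/2 61): {"dz":8,"gsb":52,"l":17,"o":[68,12,61],"qqy":73,"rl":27,"tyv":11}
After op 17 (add /o/0 97): {"dz":8,"gsb":52,"l":17,"o":[97,68,12,61],"qqy":73,"rl":27,"tyv":11}
After op 18 (remove /rl): {"dz":8,"gsb":52,"l":17,"o":[97,68,12,61],"qqy":73,"tyv":11}
After op 19 (add /o/4 39): {"dz":8,"gsb":52,"l":17,"o":[97,68,12,61,39],"qqy":73,"tyv":11}
Size at path /o: 5

Answer: 5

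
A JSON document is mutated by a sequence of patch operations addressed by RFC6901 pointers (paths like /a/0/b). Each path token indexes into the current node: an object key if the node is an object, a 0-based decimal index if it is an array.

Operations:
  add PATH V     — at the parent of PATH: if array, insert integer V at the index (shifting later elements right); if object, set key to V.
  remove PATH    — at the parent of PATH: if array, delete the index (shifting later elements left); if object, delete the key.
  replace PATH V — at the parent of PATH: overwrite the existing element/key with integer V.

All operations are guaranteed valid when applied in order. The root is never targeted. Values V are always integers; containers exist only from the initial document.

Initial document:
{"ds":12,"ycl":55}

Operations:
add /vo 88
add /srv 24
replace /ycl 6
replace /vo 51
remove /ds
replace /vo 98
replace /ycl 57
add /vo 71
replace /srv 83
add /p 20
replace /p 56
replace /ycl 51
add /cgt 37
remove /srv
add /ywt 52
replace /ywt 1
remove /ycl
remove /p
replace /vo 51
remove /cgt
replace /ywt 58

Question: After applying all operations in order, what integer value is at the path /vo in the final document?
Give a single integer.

Answer: 51

Derivation:
After op 1 (add /vo 88): {"ds":12,"vo":88,"ycl":55}
After op 2 (add /srv 24): {"ds":12,"srv":24,"vo":88,"ycl":55}
After op 3 (replace /ycl 6): {"ds":12,"srv":24,"vo":88,"ycl":6}
After op 4 (replace /vo 51): {"ds":12,"srv":24,"vo":51,"ycl":6}
After op 5 (remove /ds): {"srv":24,"vo":51,"ycl":6}
After op 6 (replace /vo 98): {"srv":24,"vo":98,"ycl":6}
After op 7 (replace /ycl 57): {"srv":24,"vo":98,"ycl":57}
After op 8 (add /vo 71): {"srv":24,"vo":71,"ycl":57}
After op 9 (replace /srv 83): {"srv":83,"vo":71,"ycl":57}
After op 10 (add /p 20): {"p":20,"srv":83,"vo":71,"ycl":57}
After op 11 (replace /p 56): {"p":56,"srv":83,"vo":71,"ycl":57}
After op 12 (replace /ycl 51): {"p":56,"srv":83,"vo":71,"ycl":51}
After op 13 (add /cgt 37): {"cgt":37,"p":56,"srv":83,"vo":71,"ycl":51}
After op 14 (remove /srv): {"cgt":37,"p":56,"vo":71,"ycl":51}
After op 15 (add /ywt 52): {"cgt":37,"p":56,"vo":71,"ycl":51,"ywt":52}
After op 16 (replace /ywt 1): {"cgt":37,"p":56,"vo":71,"ycl":51,"ywt":1}
After op 17 (remove /ycl): {"cgt":37,"p":56,"vo":71,"ywt":1}
After op 18 (remove /p): {"cgt":37,"vo":71,"ywt":1}
After op 19 (replace /vo 51): {"cgt":37,"vo":51,"ywt":1}
After op 20 (remove /cgt): {"vo":51,"ywt":1}
After op 21 (replace /ywt 58): {"vo":51,"ywt":58}
Value at /vo: 51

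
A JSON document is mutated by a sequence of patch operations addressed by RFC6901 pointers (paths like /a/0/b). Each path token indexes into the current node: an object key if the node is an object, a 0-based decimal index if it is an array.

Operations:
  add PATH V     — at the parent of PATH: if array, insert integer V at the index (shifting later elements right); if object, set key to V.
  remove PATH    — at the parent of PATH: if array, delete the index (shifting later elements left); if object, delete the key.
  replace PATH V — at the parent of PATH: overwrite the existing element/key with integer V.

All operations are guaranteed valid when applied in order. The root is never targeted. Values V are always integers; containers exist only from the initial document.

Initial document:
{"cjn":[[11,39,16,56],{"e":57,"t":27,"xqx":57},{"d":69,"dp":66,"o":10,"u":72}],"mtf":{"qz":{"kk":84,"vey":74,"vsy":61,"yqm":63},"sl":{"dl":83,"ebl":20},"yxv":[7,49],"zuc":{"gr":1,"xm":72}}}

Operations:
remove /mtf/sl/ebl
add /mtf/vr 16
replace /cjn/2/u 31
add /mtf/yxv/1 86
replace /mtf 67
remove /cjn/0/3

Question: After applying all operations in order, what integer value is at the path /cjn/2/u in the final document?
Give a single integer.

Answer: 31

Derivation:
After op 1 (remove /mtf/sl/ebl): {"cjn":[[11,39,16,56],{"e":57,"t":27,"xqx":57},{"d":69,"dp":66,"o":10,"u":72}],"mtf":{"qz":{"kk":84,"vey":74,"vsy":61,"yqm":63},"sl":{"dl":83},"yxv":[7,49],"zuc":{"gr":1,"xm":72}}}
After op 2 (add /mtf/vr 16): {"cjn":[[11,39,16,56],{"e":57,"t":27,"xqx":57},{"d":69,"dp":66,"o":10,"u":72}],"mtf":{"qz":{"kk":84,"vey":74,"vsy":61,"yqm":63},"sl":{"dl":83},"vr":16,"yxv":[7,49],"zuc":{"gr":1,"xm":72}}}
After op 3 (replace /cjn/2/u 31): {"cjn":[[11,39,16,56],{"e":57,"t":27,"xqx":57},{"d":69,"dp":66,"o":10,"u":31}],"mtf":{"qz":{"kk":84,"vey":74,"vsy":61,"yqm":63},"sl":{"dl":83},"vr":16,"yxv":[7,49],"zuc":{"gr":1,"xm":72}}}
After op 4 (add /mtf/yxv/1 86): {"cjn":[[11,39,16,56],{"e":57,"t":27,"xqx":57},{"d":69,"dp":66,"o":10,"u":31}],"mtf":{"qz":{"kk":84,"vey":74,"vsy":61,"yqm":63},"sl":{"dl":83},"vr":16,"yxv":[7,86,49],"zuc":{"gr":1,"xm":72}}}
After op 5 (replace /mtf 67): {"cjn":[[11,39,16,56],{"e":57,"t":27,"xqx":57},{"d":69,"dp":66,"o":10,"u":31}],"mtf":67}
After op 6 (remove /cjn/0/3): {"cjn":[[11,39,16],{"e":57,"t":27,"xqx":57},{"d":69,"dp":66,"o":10,"u":31}],"mtf":67}
Value at /cjn/2/u: 31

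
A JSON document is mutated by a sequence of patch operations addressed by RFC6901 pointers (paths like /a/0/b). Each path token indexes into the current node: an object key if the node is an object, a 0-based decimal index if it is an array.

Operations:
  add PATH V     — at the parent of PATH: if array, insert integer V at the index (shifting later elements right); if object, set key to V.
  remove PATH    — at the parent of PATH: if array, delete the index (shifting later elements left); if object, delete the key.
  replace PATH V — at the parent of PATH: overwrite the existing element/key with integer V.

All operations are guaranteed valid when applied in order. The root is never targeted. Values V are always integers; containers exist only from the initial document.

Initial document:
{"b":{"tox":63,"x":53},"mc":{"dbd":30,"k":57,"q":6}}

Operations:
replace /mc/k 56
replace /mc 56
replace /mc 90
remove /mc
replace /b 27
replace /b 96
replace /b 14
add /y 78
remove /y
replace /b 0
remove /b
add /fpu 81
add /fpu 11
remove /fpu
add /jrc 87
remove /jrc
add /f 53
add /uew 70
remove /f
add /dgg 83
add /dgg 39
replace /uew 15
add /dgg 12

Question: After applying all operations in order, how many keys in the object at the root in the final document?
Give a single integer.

After op 1 (replace /mc/k 56): {"b":{"tox":63,"x":53},"mc":{"dbd":30,"k":56,"q":6}}
After op 2 (replace /mc 56): {"b":{"tox":63,"x":53},"mc":56}
After op 3 (replace /mc 90): {"b":{"tox":63,"x":53},"mc":90}
After op 4 (remove /mc): {"b":{"tox":63,"x":53}}
After op 5 (replace /b 27): {"b":27}
After op 6 (replace /b 96): {"b":96}
After op 7 (replace /b 14): {"b":14}
After op 8 (add /y 78): {"b":14,"y":78}
After op 9 (remove /y): {"b":14}
After op 10 (replace /b 0): {"b":0}
After op 11 (remove /b): {}
After op 12 (add /fpu 81): {"fpu":81}
After op 13 (add /fpu 11): {"fpu":11}
After op 14 (remove /fpu): {}
After op 15 (add /jrc 87): {"jrc":87}
After op 16 (remove /jrc): {}
After op 17 (add /f 53): {"f":53}
After op 18 (add /uew 70): {"f":53,"uew":70}
After op 19 (remove /f): {"uew":70}
After op 20 (add /dgg 83): {"dgg":83,"uew":70}
After op 21 (add /dgg 39): {"dgg":39,"uew":70}
After op 22 (replace /uew 15): {"dgg":39,"uew":15}
After op 23 (add /dgg 12): {"dgg":12,"uew":15}
Size at the root: 2

Answer: 2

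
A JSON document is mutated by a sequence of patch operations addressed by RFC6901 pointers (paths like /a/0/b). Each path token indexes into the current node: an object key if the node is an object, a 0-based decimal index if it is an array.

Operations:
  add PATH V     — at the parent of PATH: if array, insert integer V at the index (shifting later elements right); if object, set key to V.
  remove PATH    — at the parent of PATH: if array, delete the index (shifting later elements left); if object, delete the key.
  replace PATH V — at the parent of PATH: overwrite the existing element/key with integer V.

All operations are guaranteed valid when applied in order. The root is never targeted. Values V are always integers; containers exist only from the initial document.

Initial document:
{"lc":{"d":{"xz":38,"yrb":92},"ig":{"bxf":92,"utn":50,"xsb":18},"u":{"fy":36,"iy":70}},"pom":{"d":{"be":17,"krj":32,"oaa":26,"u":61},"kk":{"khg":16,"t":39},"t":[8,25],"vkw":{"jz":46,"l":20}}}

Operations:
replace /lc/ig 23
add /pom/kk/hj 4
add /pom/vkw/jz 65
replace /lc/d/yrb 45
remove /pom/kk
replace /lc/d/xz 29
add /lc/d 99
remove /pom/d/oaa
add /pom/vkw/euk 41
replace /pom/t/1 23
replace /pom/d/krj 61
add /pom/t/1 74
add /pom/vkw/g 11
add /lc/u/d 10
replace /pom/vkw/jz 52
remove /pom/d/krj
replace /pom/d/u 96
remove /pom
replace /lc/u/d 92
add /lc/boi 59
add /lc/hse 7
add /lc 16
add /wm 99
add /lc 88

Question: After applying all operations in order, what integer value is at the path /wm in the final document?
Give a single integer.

Answer: 99

Derivation:
After op 1 (replace /lc/ig 23): {"lc":{"d":{"xz":38,"yrb":92},"ig":23,"u":{"fy":36,"iy":70}},"pom":{"d":{"be":17,"krj":32,"oaa":26,"u":61},"kk":{"khg":16,"t":39},"t":[8,25],"vkw":{"jz":46,"l":20}}}
After op 2 (add /pom/kk/hj 4): {"lc":{"d":{"xz":38,"yrb":92},"ig":23,"u":{"fy":36,"iy":70}},"pom":{"d":{"be":17,"krj":32,"oaa":26,"u":61},"kk":{"hj":4,"khg":16,"t":39},"t":[8,25],"vkw":{"jz":46,"l":20}}}
After op 3 (add /pom/vkw/jz 65): {"lc":{"d":{"xz":38,"yrb":92},"ig":23,"u":{"fy":36,"iy":70}},"pom":{"d":{"be":17,"krj":32,"oaa":26,"u":61},"kk":{"hj":4,"khg":16,"t":39},"t":[8,25],"vkw":{"jz":65,"l":20}}}
After op 4 (replace /lc/d/yrb 45): {"lc":{"d":{"xz":38,"yrb":45},"ig":23,"u":{"fy":36,"iy":70}},"pom":{"d":{"be":17,"krj":32,"oaa":26,"u":61},"kk":{"hj":4,"khg":16,"t":39},"t":[8,25],"vkw":{"jz":65,"l":20}}}
After op 5 (remove /pom/kk): {"lc":{"d":{"xz":38,"yrb":45},"ig":23,"u":{"fy":36,"iy":70}},"pom":{"d":{"be":17,"krj":32,"oaa":26,"u":61},"t":[8,25],"vkw":{"jz":65,"l":20}}}
After op 6 (replace /lc/d/xz 29): {"lc":{"d":{"xz":29,"yrb":45},"ig":23,"u":{"fy":36,"iy":70}},"pom":{"d":{"be":17,"krj":32,"oaa":26,"u":61},"t":[8,25],"vkw":{"jz":65,"l":20}}}
After op 7 (add /lc/d 99): {"lc":{"d":99,"ig":23,"u":{"fy":36,"iy":70}},"pom":{"d":{"be":17,"krj":32,"oaa":26,"u":61},"t":[8,25],"vkw":{"jz":65,"l":20}}}
After op 8 (remove /pom/d/oaa): {"lc":{"d":99,"ig":23,"u":{"fy":36,"iy":70}},"pom":{"d":{"be":17,"krj":32,"u":61},"t":[8,25],"vkw":{"jz":65,"l":20}}}
After op 9 (add /pom/vkw/euk 41): {"lc":{"d":99,"ig":23,"u":{"fy":36,"iy":70}},"pom":{"d":{"be":17,"krj":32,"u":61},"t":[8,25],"vkw":{"euk":41,"jz":65,"l":20}}}
After op 10 (replace /pom/t/1 23): {"lc":{"d":99,"ig":23,"u":{"fy":36,"iy":70}},"pom":{"d":{"be":17,"krj":32,"u":61},"t":[8,23],"vkw":{"euk":41,"jz":65,"l":20}}}
After op 11 (replace /pom/d/krj 61): {"lc":{"d":99,"ig":23,"u":{"fy":36,"iy":70}},"pom":{"d":{"be":17,"krj":61,"u":61},"t":[8,23],"vkw":{"euk":41,"jz":65,"l":20}}}
After op 12 (add /pom/t/1 74): {"lc":{"d":99,"ig":23,"u":{"fy":36,"iy":70}},"pom":{"d":{"be":17,"krj":61,"u":61},"t":[8,74,23],"vkw":{"euk":41,"jz":65,"l":20}}}
After op 13 (add /pom/vkw/g 11): {"lc":{"d":99,"ig":23,"u":{"fy":36,"iy":70}},"pom":{"d":{"be":17,"krj":61,"u":61},"t":[8,74,23],"vkw":{"euk":41,"g":11,"jz":65,"l":20}}}
After op 14 (add /lc/u/d 10): {"lc":{"d":99,"ig":23,"u":{"d":10,"fy":36,"iy":70}},"pom":{"d":{"be":17,"krj":61,"u":61},"t":[8,74,23],"vkw":{"euk":41,"g":11,"jz":65,"l":20}}}
After op 15 (replace /pom/vkw/jz 52): {"lc":{"d":99,"ig":23,"u":{"d":10,"fy":36,"iy":70}},"pom":{"d":{"be":17,"krj":61,"u":61},"t":[8,74,23],"vkw":{"euk":41,"g":11,"jz":52,"l":20}}}
After op 16 (remove /pom/d/krj): {"lc":{"d":99,"ig":23,"u":{"d":10,"fy":36,"iy":70}},"pom":{"d":{"be":17,"u":61},"t":[8,74,23],"vkw":{"euk":41,"g":11,"jz":52,"l":20}}}
After op 17 (replace /pom/d/u 96): {"lc":{"d":99,"ig":23,"u":{"d":10,"fy":36,"iy":70}},"pom":{"d":{"be":17,"u":96},"t":[8,74,23],"vkw":{"euk":41,"g":11,"jz":52,"l":20}}}
After op 18 (remove /pom): {"lc":{"d":99,"ig":23,"u":{"d":10,"fy":36,"iy":70}}}
After op 19 (replace /lc/u/d 92): {"lc":{"d":99,"ig":23,"u":{"d":92,"fy":36,"iy":70}}}
After op 20 (add /lc/boi 59): {"lc":{"boi":59,"d":99,"ig":23,"u":{"d":92,"fy":36,"iy":70}}}
After op 21 (add /lc/hse 7): {"lc":{"boi":59,"d":99,"hse":7,"ig":23,"u":{"d":92,"fy":36,"iy":70}}}
After op 22 (add /lc 16): {"lc":16}
After op 23 (add /wm 99): {"lc":16,"wm":99}
After op 24 (add /lc 88): {"lc":88,"wm":99}
Value at /wm: 99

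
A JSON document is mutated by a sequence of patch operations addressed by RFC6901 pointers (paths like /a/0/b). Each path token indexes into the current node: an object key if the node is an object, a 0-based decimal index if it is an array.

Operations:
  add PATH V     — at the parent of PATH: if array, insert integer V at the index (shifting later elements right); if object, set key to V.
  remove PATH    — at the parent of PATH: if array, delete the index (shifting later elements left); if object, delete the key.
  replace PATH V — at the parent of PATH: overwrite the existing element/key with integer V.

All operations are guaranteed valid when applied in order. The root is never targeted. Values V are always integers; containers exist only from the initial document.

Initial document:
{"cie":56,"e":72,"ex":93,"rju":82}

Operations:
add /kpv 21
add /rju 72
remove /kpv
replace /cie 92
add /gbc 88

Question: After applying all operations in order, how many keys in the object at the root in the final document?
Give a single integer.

After op 1 (add /kpv 21): {"cie":56,"e":72,"ex":93,"kpv":21,"rju":82}
After op 2 (add /rju 72): {"cie":56,"e":72,"ex":93,"kpv":21,"rju":72}
After op 3 (remove /kpv): {"cie":56,"e":72,"ex":93,"rju":72}
After op 4 (replace /cie 92): {"cie":92,"e":72,"ex":93,"rju":72}
After op 5 (add /gbc 88): {"cie":92,"e":72,"ex":93,"gbc":88,"rju":72}
Size at the root: 5

Answer: 5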